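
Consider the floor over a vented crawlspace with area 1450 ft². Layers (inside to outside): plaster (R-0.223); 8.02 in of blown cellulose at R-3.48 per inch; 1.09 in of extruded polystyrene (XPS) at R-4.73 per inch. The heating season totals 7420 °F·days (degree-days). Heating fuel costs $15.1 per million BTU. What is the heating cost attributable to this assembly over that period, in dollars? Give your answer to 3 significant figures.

8.02 × 3.48 = 27.91
1.09 × 4.73 = 5.156
R_total = 0.223 + 27.91 + 5.156 = 33.29 ft²·°F·h/BTU
E = A × HDD × 24 / R = 1450 × 7420 × 24 / 33.29 = 7757000 BTU
Cost = 7757000/10⁶ × 15.1 = $117.1

117 dollars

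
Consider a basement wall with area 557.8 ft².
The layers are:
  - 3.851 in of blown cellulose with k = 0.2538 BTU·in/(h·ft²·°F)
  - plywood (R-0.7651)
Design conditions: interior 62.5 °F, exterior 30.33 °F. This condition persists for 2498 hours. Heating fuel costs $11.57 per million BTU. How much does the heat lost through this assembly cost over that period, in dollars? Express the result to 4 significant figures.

3.851/0.2538 = 15.173
R_total = 15.173 + 0.7651 = 15.938 ft²·°F·h/BTU
Q = 557.8 × (62.5 − 30.33) / 15.938 = 1125.9 BTU/h
E = 1125.9 × 2498 = 2812400 BTU
Cost = 2812400/10⁶ × 11.57 = $32.539

32.54 dollars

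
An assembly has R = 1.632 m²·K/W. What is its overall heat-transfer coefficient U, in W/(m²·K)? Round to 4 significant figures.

0.6127 W/(m²·K)

U = 1/R = 1/1.632 = 0.61275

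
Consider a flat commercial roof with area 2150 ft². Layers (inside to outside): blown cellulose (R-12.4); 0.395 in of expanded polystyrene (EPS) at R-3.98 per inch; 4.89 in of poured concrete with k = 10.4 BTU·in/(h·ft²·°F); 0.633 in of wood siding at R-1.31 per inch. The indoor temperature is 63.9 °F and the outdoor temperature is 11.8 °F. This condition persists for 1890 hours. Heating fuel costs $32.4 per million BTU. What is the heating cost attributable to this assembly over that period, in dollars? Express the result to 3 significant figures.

449 dollars

0.395 × 3.98 = 1.572
4.89/10.4 = 0.4702
0.633 × 1.31 = 0.8292
R_total = 12.4 + 1.572 + 0.4702 + 0.8292 = 15.27 ft²·°F·h/BTU
Q = 2150 × (63.9 − 11.8) / 15.27 = 7335 BTU/h
E = 7335 × 1890 = 13860000 BTU
Cost = 13860000/10⁶ × 32.4 = $449.2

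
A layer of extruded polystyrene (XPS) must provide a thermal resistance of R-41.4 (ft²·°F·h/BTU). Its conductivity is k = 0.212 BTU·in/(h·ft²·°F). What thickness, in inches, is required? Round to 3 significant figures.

L = R × k = 41.4 × 0.212 = 8.777 in

8.78 in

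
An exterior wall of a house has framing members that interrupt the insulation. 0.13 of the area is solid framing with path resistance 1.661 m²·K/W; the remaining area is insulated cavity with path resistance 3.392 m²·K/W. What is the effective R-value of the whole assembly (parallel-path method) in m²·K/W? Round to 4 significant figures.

2.987 m²·K/W

U_eff = 0.87/3.392 + 0.13/1.661 = 0.25649 + 0.078266 = 0.33475
R_eff = 1/U_eff = 2.9873 m²·K/W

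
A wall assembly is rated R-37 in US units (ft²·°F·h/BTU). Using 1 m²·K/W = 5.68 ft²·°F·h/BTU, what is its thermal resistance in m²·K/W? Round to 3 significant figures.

R_SI = 37/5.68 = 6.514

6.51 m²·K/W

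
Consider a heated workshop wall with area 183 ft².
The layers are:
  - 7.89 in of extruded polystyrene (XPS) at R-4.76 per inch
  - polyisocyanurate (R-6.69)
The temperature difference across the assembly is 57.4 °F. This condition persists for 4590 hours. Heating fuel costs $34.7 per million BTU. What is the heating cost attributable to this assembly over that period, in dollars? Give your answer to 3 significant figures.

37.8 dollars

7.89 × 4.76 = 37.56
R_total = 37.56 + 6.69 = 44.25 ft²·°F·h/BTU
Q = 183 × 57.4 / 44.25 = 237.4 BTU/h
E = 237.4 × 4590 = 1090000 BTU
Cost = 1090000/10⁶ × 34.7 = $37.81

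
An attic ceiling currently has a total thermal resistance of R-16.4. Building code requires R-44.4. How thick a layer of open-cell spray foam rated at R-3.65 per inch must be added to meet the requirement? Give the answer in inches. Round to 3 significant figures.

ΔR = 44.4 − 16.4 = 28 ft²·°F·h/BTU
L = ΔR / (R/in) = 28/3.65 = 7.671 in

7.67 in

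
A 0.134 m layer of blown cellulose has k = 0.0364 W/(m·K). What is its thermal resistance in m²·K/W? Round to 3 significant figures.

R = L/k = 0.134/0.0364 = 3.681 m²·K/W

3.68 m²·K/W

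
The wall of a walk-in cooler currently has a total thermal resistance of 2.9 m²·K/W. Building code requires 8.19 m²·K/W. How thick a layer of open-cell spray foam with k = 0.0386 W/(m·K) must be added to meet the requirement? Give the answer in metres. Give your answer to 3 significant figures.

ΔR = 8.19 − 2.9 = 5.29 m²·K/W
L = ΔR × k = 5.29 × 0.0386 = 0.2042 m

0.204 m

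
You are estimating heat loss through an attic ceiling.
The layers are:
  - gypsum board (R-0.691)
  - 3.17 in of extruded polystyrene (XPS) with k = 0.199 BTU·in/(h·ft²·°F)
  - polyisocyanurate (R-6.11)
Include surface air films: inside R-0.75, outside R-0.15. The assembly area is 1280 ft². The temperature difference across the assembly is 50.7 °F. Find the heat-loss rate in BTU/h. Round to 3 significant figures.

3.17/0.199 = 15.93
R_total = 0.75 + 0.691 + 15.93 + 6.11 + 0.15 = 23.63 ft²·°F·h/BTU
Q = A·ΔT/R = 1280 × 50.7 / 23.63 = 2746 BTU/h

2750 BTU/h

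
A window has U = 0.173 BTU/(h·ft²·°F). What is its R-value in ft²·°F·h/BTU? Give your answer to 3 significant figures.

5.78 ft²·°F·h/BTU

R = 1/U = 1/0.173 = 5.78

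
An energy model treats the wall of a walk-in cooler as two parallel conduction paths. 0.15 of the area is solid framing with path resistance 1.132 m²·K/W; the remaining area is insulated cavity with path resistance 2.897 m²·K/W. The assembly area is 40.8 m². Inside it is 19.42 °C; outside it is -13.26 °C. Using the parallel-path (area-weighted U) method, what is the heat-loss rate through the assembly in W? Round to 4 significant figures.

567.9 W

U_eff = 0.85/2.897 + 0.15/1.132 = 0.29341 + 0.13251 = 0.42592
R_eff = 1/U_eff = 2.3479 m²·K/W
Q = 40.8 × (19.42 − (-13.26)) / 2.3479 = 567.89 W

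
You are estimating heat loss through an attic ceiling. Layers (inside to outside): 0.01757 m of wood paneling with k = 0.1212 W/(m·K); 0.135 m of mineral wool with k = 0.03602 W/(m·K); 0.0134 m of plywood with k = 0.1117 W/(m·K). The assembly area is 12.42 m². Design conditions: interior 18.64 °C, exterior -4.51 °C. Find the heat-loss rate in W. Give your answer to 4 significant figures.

0.01757/0.1212 = 0.14497
0.135/0.03602 = 3.7479
0.0134/0.1117 = 0.11996
R_total = 0.14497 + 3.7479 + 0.11996 = 4.0128 m²·K/W
Q = A·ΔT/R = 12.42 × (18.64 − (-4.51)) / 4.0128 = 71.651 W

71.65 W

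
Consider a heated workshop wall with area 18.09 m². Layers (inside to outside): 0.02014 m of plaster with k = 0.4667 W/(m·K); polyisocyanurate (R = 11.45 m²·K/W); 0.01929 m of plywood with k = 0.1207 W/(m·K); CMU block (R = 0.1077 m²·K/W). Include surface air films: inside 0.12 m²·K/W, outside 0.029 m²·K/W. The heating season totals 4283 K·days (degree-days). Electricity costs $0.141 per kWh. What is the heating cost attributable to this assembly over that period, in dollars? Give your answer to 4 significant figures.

0.02014/0.4667 = 0.043154
0.01929/0.1207 = 0.15982
R_total = 0.12 + 0.043154 + 11.45 + 0.15982 + 0.1077 + 0.029 = 11.91 m²·K/W
E = A × HDD × 24 / R / 1000 = 18.09 × 4283 × 24 / 11.91 / 1000 = 156.13 kWh
Cost = 156.13 × 0.141 = $22.015

22.01 dollars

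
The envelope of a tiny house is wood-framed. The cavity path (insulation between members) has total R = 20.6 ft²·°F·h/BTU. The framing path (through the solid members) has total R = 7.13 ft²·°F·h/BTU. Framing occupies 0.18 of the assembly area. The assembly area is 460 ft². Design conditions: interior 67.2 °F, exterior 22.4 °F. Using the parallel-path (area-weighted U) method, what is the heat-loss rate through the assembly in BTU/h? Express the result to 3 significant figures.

U_eff = 0.82/20.6 + 0.18/7.13 = 0.03981 + 0.02525 = 0.06505
R_eff = 1/U_eff = 15.37 ft²·°F·h/BTU
Q = 460 × (67.2 − 22.4) / 15.37 = 1341 BTU/h

1340 BTU/h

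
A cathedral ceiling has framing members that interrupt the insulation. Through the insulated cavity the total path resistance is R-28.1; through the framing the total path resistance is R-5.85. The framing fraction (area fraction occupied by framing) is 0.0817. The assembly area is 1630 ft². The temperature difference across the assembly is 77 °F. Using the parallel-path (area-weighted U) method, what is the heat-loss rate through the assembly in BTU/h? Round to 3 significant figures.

U_eff = 0.9183/28.1 + 0.0817/5.85 = 0.03268 + 0.01397 = 0.04665
R_eff = 1/U_eff = 21.44 ft²·°F·h/BTU
Q = 1630 × 77 / 21.44 = 5854 BTU/h

5850 BTU/h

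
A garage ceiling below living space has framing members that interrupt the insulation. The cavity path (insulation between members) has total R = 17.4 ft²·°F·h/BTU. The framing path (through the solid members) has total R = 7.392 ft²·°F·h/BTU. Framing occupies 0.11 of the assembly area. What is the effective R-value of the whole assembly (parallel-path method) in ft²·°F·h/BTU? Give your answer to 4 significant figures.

15.14 ft²·°F·h/BTU

U_eff = 0.89/17.4 + 0.11/7.392 = 0.051149 + 0.014881 = 0.06603
R_eff = 1/U_eff = 15.145 ft²·°F·h/BTU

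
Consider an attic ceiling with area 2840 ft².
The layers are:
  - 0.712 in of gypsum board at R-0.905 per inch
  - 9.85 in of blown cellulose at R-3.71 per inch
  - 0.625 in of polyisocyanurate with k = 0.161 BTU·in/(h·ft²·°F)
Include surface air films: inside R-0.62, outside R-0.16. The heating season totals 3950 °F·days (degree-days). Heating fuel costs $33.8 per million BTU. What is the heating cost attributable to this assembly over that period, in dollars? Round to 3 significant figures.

217 dollars

0.712 × 0.905 = 0.6444
9.85 × 3.71 = 36.54
0.625/0.161 = 3.882
R_total = 0.62 + 0.6444 + 36.54 + 3.882 + 0.16 = 41.85 ft²·°F·h/BTU
E = A × HDD × 24 / R = 2840 × 3950 × 24 / 41.85 = 6433000 BTU
Cost = 6433000/10⁶ × 33.8 = $217.4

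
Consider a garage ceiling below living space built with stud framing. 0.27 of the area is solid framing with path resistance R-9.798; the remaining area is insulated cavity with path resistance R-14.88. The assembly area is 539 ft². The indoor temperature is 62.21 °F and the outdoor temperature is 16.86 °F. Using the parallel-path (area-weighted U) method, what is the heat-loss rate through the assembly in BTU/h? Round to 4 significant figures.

U_eff = 0.73/14.88 + 0.27/9.798 = 0.049059 + 0.027557 = 0.076616
R_eff = 1/U_eff = 13.052 ft²·°F·h/BTU
Q = 539 × (62.21 − 16.86) / 13.052 = 1872.8 BTU/h

1873 BTU/h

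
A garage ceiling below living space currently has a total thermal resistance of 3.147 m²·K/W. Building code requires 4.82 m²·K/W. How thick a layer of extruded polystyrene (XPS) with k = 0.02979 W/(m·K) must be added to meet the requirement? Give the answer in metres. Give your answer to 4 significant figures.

0.04984 m

ΔR = 4.82 − 3.147 = 1.673 m²·K/W
L = ΔR × k = 1.673 × 0.02979 = 0.049839 m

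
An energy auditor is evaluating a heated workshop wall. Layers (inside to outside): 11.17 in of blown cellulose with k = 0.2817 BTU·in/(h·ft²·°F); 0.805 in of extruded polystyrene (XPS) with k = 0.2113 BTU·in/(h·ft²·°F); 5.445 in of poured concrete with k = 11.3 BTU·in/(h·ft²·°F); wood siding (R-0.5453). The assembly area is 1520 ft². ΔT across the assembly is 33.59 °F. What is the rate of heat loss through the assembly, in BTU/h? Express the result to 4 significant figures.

11.17/0.2817 = 39.652
0.805/0.2113 = 3.8097
5.445/11.3 = 0.48186
R_total = 39.652 + 3.8097 + 0.48186 + 0.5453 = 44.489 ft²·°F·h/BTU
Q = A·ΔT/R = 1520 × 33.59 / 44.489 = 1147.6 BTU/h

1148 BTU/h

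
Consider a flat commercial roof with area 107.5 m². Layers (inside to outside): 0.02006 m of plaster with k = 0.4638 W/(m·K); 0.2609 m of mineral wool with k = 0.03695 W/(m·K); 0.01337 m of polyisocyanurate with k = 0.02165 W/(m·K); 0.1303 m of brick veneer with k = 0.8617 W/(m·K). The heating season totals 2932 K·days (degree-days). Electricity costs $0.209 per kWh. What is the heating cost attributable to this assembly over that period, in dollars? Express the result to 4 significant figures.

200.8 dollars

0.02006/0.4638 = 0.043251
0.2609/0.03695 = 7.0609
0.01337/0.02165 = 0.61755
0.1303/0.8617 = 0.15121
R_total = 0.043251 + 7.0609 + 0.61755 + 0.15121 = 7.8729 m²·K/W
E = A × HDD × 24 / R / 1000 = 107.5 × 2932 × 24 / 7.8729 / 1000 = 960.83 kWh
Cost = 960.83 × 0.209 = $200.81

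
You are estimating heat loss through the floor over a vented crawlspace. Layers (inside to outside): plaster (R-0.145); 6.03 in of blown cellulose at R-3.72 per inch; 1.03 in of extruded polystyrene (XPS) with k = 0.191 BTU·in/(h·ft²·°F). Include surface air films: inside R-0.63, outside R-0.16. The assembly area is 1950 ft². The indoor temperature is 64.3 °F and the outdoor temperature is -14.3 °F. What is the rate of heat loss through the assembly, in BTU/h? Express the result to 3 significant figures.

6.03 × 3.72 = 22.43
1.03/0.191 = 5.393
R_total = 0.63 + 0.145 + 22.43 + 5.393 + 0.16 = 28.76 ft²·°F·h/BTU
Q = A·ΔT/R = 1950 × (64.3 − (-14.3)) / 28.76 = 5329 BTU/h

5330 BTU/h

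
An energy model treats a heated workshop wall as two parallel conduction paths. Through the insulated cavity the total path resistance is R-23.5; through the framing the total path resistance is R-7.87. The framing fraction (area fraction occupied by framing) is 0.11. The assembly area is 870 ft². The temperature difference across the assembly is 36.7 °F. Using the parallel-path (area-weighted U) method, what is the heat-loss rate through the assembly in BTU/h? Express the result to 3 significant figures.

1660 BTU/h

U_eff = 0.89/23.5 + 0.11/7.87 = 0.03787 + 0.01398 = 0.05185
R_eff = 1/U_eff = 19.29 ft²·°F·h/BTU
Q = 870 × 36.7 / 19.29 = 1656 BTU/h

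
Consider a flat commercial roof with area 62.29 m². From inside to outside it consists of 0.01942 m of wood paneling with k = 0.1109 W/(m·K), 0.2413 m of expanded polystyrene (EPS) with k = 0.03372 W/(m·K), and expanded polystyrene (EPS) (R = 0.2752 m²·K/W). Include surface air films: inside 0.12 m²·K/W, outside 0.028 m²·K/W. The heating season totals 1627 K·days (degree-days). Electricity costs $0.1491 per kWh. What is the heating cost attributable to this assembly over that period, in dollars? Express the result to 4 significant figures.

46.77 dollars

0.01942/0.1109 = 0.17511
0.2413/0.03372 = 7.156
R_total = 0.12 + 0.17511 + 7.156 + 0.2752 + 0.028 = 7.7543 m²·K/W
E = A × HDD × 24 / R / 1000 = 62.29 × 1627 × 24 / 7.7543 / 1000 = 313.67 kWh
Cost = 313.67 × 0.1491 = $46.768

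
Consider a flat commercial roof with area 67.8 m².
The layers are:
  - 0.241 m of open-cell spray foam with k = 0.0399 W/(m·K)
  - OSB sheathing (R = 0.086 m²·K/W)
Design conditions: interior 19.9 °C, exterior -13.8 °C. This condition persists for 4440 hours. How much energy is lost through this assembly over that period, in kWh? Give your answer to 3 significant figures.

0.241/0.0399 = 6.04
R_total = 6.04 + 0.086 = 6.126 m²·K/W
Q = 67.8 × (19.9 − (-13.8)) / 6.126 = 373 W
E = 373 W × 4440 h / 1000 = 1656 kWh

1660 kWh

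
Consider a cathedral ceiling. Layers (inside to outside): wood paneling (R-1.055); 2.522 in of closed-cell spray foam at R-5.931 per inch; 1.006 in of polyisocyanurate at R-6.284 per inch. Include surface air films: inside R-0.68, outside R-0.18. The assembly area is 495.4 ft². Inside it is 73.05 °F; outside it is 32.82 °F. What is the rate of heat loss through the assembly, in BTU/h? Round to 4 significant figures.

859.2 BTU/h

2.522 × 5.931 = 14.958
1.006 × 6.284 = 6.3217
R_total = 0.68 + 1.055 + 14.958 + 6.3217 + 0.18 = 23.195 ft²·°F·h/BTU
Q = A·ΔT/R = 495.4 × (73.05 − 32.82) / 23.195 = 859.25 BTU/h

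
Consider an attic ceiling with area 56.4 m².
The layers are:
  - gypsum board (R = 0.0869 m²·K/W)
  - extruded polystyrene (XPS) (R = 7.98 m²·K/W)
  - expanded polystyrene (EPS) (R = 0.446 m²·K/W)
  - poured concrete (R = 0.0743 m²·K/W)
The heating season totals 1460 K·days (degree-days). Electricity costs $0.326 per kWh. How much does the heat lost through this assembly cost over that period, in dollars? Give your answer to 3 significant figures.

75.0 dollars

R_total = 0.0869 + 7.98 + 0.446 + 0.0743 = 8.587 m²·K/W
E = A × HDD × 24 / R / 1000 = 56.4 × 1460 × 24 / 8.587 / 1000 = 230.1 kWh
Cost = 230.1 × 0.326 = $75.03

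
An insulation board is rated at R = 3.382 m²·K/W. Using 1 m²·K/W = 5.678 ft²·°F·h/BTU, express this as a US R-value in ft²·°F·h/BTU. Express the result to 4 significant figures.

19.20 ft²·°F·h/BTU

R_US = 3.382 × 5.678 = 19.203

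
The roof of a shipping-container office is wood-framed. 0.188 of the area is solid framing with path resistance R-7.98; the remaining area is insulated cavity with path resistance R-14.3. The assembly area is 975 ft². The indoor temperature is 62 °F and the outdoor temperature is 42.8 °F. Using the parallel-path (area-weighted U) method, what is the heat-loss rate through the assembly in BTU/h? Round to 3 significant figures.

1500 BTU/h

U_eff = 0.812/14.3 + 0.188/7.98 = 0.05678 + 0.02356 = 0.08034
R_eff = 1/U_eff = 12.45 ft²·°F·h/BTU
Q = 975 × (62 − 42.8) / 12.45 = 1504 BTU/h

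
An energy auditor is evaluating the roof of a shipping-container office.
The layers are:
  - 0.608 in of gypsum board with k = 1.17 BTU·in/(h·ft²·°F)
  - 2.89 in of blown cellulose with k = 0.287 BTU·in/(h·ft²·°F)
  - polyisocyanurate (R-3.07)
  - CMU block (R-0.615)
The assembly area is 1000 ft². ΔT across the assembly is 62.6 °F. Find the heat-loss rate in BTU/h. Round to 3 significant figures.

4390 BTU/h

0.608/1.17 = 0.5197
2.89/0.287 = 10.07
R_total = 0.5197 + 10.07 + 3.07 + 0.615 = 14.27 ft²·°F·h/BTU
Q = A·ΔT/R = 1000 × 62.6 / 14.27 = 4385 BTU/h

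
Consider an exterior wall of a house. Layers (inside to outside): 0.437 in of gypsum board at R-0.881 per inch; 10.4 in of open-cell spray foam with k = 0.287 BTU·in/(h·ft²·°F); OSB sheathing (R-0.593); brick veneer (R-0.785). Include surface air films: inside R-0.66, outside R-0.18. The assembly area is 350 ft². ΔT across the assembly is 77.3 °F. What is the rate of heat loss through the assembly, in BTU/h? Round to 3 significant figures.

0.437 × 0.881 = 0.385
10.4/0.287 = 36.24
R_total = 0.66 + 0.385 + 36.24 + 0.593 + 0.785 + 0.18 = 38.84 ft²·°F·h/BTU
Q = A·ΔT/R = 350 × 77.3 / 38.84 = 696.6 BTU/h

697 BTU/h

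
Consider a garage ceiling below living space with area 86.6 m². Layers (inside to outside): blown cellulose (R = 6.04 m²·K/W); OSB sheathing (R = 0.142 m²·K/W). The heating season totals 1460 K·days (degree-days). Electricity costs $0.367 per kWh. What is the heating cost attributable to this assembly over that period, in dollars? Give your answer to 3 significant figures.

180 dollars

R_total = 6.04 + 0.142 = 6.182 m²·K/W
E = A × HDD × 24 / R / 1000 = 86.6 × 1460 × 24 / 6.182 / 1000 = 490.9 kWh
Cost = 490.9 × 0.367 = $180.1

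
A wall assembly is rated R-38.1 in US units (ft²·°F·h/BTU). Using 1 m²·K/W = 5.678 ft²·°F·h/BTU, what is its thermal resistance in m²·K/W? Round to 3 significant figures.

6.71 m²·K/W

R_SI = 38.1/5.678 = 6.71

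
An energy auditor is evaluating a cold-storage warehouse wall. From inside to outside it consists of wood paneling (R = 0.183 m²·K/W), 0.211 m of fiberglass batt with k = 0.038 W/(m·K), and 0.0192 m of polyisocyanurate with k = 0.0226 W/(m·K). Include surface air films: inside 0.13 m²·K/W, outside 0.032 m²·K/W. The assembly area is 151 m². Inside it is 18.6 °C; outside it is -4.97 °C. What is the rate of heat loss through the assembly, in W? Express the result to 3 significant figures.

0.211/0.038 = 5.553
0.0192/0.0226 = 0.8496
R_total = 0.13 + 0.183 + 5.553 + 0.8496 + 0.032 = 6.747 m²·K/W
Q = A·ΔT/R = 151 × (18.6 − (-4.97)) / 6.747 = 527.5 W

527 W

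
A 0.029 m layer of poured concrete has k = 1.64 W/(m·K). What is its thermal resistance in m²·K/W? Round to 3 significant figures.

0.0177 m²·K/W

R = L/k = 0.029/1.64 = 0.01768 m²·K/W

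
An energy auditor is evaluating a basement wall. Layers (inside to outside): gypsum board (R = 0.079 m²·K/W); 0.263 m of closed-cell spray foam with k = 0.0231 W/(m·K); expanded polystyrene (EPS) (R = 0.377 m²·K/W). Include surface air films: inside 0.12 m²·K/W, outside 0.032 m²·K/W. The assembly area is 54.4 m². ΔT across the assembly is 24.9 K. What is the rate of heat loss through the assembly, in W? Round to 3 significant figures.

113 W

0.263/0.0231 = 11.39
R_total = 0.12 + 0.079 + 11.39 + 0.377 + 0.032 = 11.99 m²·K/W
Q = A·ΔT/R = 54.4 × 24.9 / 11.99 = 112.9 W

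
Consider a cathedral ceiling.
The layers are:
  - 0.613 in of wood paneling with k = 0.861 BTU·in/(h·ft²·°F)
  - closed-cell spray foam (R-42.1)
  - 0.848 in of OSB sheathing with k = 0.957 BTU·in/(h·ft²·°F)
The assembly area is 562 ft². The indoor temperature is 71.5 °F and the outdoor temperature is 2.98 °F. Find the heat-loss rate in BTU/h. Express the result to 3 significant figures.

0.613/0.861 = 0.712
0.848/0.957 = 0.8861
R_total = 0.712 + 42.1 + 0.8861 = 43.7 ft²·°F·h/BTU
Q = A·ΔT/R = 562 × (71.5 − 2.98) / 43.7 = 881.2 BTU/h

881 BTU/h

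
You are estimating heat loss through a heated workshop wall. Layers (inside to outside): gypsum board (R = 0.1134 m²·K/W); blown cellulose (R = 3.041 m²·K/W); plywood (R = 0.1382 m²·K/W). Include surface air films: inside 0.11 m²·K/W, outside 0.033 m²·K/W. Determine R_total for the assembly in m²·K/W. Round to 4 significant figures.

R_total = 0.11 + 0.1134 + 3.041 + 0.1382 + 0.033 = 3.4356 m²·K/W

3.436 m²·K/W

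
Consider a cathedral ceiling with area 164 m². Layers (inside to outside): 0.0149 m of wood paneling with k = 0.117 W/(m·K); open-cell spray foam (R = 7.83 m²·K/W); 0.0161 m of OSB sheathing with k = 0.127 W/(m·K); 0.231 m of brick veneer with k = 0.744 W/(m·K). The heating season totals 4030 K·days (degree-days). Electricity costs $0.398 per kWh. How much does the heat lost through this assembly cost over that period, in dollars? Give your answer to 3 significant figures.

752 dollars

0.0149/0.117 = 0.1274
0.0161/0.127 = 0.1268
0.231/0.744 = 0.3105
R_total = 0.1274 + 7.83 + 0.1268 + 0.3105 = 8.395 m²·K/W
E = A × HDD × 24 / R / 1000 = 164 × 4030 × 24 / 8.395 / 1000 = 1890 kWh
Cost = 1890 × 0.398 = $752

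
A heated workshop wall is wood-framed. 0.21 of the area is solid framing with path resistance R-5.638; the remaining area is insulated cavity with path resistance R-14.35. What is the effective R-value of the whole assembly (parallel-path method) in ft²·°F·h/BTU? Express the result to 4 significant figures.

U_eff = 0.79/14.35 + 0.21/5.638 = 0.055052 + 0.037247 = 0.0923
R_eff = 1/U_eff = 10.834 ft²·°F·h/BTU

10.83 ft²·°F·h/BTU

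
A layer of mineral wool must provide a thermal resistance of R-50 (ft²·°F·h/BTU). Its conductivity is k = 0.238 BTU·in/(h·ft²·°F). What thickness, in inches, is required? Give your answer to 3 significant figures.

11.9 in

L = R × k = 50 × 0.238 = 11.9 in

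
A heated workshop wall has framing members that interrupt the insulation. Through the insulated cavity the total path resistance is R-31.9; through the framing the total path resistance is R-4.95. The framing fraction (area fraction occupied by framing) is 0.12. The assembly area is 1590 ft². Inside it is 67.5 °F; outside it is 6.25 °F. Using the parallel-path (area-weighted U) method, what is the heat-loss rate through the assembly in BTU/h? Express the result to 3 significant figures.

U_eff = 0.88/31.9 + 0.12/4.95 = 0.02759 + 0.02424 = 0.05183
R_eff = 1/U_eff = 19.29 ft²·°F·h/BTU
Q = 1590 × (67.5 − 6.25) / 19.29 = 5047 BTU/h

5050 BTU/h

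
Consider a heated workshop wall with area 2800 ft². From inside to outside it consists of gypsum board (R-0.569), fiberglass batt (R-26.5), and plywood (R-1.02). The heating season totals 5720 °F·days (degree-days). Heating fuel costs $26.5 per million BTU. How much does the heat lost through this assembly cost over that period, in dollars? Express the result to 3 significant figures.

R_total = 0.569 + 26.5 + 1.02 = 28.09 ft²·°F·h/BTU
E = A × HDD × 24 / R = 2800 × 5720 × 24 / 28.09 = 13680000 BTU
Cost = 13680000/10⁶ × 26.5 = $362.6

363 dollars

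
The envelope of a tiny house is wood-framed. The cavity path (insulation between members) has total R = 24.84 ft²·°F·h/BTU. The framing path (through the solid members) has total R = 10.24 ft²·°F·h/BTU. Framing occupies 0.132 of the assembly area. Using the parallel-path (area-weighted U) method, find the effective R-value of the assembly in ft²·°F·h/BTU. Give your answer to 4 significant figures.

U_eff = 0.868/24.84 + 0.132/10.24 = 0.034944 + 0.012891 = 0.047834
R_eff = 1/U_eff = 20.906 ft²·°F·h/BTU

20.91 ft²·°F·h/BTU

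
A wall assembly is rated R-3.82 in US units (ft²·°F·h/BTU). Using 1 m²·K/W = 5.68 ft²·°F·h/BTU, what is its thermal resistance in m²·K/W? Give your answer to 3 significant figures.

R_SI = 3.82/5.68 = 0.6725

0.673 m²·K/W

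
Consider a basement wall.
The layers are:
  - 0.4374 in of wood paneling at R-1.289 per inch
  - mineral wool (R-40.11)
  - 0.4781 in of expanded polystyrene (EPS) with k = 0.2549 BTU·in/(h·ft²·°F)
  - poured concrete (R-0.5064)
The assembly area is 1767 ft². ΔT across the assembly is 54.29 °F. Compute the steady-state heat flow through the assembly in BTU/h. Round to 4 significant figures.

2228 BTU/h

0.4374 × 1.289 = 0.56381
0.4781/0.2549 = 1.8756
R_total = 0.56381 + 40.11 + 1.8756 + 0.5064 = 43.056 ft²·°F·h/BTU
Q = A·ΔT/R = 1767 × 54.29 / 43.056 = 2228 BTU/h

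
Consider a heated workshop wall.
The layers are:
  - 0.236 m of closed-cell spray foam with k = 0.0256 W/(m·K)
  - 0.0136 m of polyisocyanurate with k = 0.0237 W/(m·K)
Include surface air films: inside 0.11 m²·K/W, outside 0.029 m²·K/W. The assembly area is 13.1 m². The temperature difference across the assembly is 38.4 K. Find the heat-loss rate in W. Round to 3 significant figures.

50.7 W

0.236/0.0256 = 9.219
0.0136/0.0237 = 0.5738
R_total = 0.11 + 9.219 + 0.5738 + 0.029 = 9.932 m²·K/W
Q = A·ΔT/R = 13.1 × 38.4 / 9.932 = 50.65 W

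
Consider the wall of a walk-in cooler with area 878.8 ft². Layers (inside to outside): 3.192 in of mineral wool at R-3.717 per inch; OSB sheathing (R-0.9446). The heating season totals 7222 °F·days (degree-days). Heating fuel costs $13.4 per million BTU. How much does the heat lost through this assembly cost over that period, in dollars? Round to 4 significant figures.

159.3 dollars

3.192 × 3.717 = 11.865
R_total = 11.865 + 0.9446 = 12.809 ft²·°F·h/BTU
E = A × HDD × 24 / R = 878.8 × 7222 × 24 / 12.809 = 11891000 BTU
Cost = 11891000/10⁶ × 13.4 = $159.35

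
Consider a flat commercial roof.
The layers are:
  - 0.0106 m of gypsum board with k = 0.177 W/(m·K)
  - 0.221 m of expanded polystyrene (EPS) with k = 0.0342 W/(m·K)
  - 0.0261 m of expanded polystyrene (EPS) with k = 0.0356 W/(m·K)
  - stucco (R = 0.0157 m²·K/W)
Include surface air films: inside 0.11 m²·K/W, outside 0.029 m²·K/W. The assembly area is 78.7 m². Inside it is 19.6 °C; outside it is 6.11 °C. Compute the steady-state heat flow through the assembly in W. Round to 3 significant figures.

0.0106/0.177 = 0.05989
0.221/0.0342 = 6.462
0.0261/0.0356 = 0.7331
R_total = 0.11 + 0.05989 + 6.462 + 0.7331 + 0.0157 + 0.029 = 7.41 m²·K/W
Q = A·ΔT/R = 78.7 × (19.6 − 6.11) / 7.41 = 143.3 W

143 W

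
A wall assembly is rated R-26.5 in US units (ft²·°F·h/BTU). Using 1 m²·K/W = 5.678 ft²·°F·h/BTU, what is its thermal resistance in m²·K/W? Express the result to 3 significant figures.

4.67 m²·K/W

R_SI = 26.5/5.678 = 4.667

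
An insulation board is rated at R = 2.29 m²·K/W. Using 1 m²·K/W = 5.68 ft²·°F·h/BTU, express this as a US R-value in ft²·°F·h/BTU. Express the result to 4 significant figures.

R_US = 2.29 × 5.68 = 13.007

13.01 ft²·°F·h/BTU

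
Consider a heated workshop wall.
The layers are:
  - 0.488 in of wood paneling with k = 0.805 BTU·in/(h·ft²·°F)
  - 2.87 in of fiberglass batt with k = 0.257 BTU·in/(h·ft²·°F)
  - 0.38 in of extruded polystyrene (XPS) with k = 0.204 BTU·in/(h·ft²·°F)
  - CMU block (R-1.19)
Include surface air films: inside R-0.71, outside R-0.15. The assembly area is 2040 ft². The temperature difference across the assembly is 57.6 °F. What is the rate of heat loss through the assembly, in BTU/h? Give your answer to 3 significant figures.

0.488/0.805 = 0.6062
2.87/0.257 = 11.17
0.38/0.204 = 1.863
R_total = 0.71 + 0.6062 + 11.17 + 1.863 + 1.19 + 0.15 = 15.69 ft²·°F·h/BTU
Q = A·ΔT/R = 2040 × 57.6 / 15.69 = 7491 BTU/h

7490 BTU/h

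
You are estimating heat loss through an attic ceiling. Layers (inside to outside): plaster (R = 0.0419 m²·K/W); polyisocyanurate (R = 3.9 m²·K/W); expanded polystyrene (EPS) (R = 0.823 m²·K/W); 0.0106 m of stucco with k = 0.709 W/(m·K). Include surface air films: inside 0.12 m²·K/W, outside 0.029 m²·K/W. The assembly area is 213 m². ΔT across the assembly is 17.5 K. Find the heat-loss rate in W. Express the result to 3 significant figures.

756 W

0.0106/0.709 = 0.01495
R_total = 0.12 + 0.0419 + 3.9 + 0.823 + 0.01495 + 0.029 = 4.929 m²·K/W
Q = A·ΔT/R = 213 × 17.5 / 4.929 = 756.3 W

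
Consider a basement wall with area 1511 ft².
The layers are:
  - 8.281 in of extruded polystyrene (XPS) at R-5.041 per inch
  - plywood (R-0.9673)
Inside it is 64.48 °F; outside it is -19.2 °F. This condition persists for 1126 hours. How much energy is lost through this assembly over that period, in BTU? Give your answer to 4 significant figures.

8.281 × 5.041 = 41.745
R_total = 41.745 + 0.9673 = 42.712 ft²·°F·h/BTU
Q = 1511 × (64.48 − (-19.2)) / 42.712 = 2960.3 BTU/h
E = 2960.3 × 1126 = 3333300 BTU

3333000 BTU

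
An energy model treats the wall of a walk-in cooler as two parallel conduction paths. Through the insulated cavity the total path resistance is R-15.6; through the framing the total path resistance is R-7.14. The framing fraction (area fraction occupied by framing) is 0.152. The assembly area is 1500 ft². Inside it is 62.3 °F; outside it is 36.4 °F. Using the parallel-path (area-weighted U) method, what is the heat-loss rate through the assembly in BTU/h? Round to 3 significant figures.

2940 BTU/h

U_eff = 0.848/15.6 + 0.152/7.14 = 0.05436 + 0.02129 = 0.07565
R_eff = 1/U_eff = 13.22 ft²·°F·h/BTU
Q = 1500 × (62.3 − 36.4) / 13.22 = 2939 BTU/h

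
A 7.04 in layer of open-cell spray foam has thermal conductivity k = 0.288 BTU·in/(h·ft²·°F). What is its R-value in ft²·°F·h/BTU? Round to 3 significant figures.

R = L/k = 7.04/0.288 = 24.44 ft²·°F·h/BTU

24.4 ft²·°F·h/BTU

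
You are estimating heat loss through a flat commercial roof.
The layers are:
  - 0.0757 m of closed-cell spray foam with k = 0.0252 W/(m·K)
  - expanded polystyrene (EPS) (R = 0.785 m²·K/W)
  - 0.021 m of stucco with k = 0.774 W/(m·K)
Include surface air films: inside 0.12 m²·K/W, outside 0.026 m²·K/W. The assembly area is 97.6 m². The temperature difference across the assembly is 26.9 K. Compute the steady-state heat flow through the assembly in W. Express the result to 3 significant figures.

663 W

0.0757/0.0252 = 3.004
0.021/0.774 = 0.02713
R_total = 0.12 + 3.004 + 0.785 + 0.02713 + 0.026 = 3.962 m²·K/W
Q = A·ΔT/R = 97.6 × 26.9 / 3.962 = 662.6 W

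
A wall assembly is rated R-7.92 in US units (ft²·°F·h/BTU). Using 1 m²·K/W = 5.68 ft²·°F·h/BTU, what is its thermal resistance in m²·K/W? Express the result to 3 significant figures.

R_SI = 7.92/5.68 = 1.394

1.39 m²·K/W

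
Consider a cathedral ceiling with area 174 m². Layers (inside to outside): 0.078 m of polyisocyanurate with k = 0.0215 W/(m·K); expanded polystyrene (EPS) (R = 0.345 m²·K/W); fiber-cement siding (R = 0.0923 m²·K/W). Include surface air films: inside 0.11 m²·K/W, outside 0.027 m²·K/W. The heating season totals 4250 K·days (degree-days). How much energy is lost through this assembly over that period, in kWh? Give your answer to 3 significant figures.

4220 kWh

0.078/0.0215 = 3.628
R_total = 0.11 + 3.628 + 0.345 + 0.0923 + 0.027 = 4.202 m²·K/W
E = A × HDD × 24 / R / 1000 = 174 × 4250 × 24 / 4.202 / 1000 = 4223 kWh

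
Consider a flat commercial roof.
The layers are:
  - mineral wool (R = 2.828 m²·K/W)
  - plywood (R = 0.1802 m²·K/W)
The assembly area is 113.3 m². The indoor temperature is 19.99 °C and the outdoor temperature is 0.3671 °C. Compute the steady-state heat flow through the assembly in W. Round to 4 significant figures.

R_total = 2.828 + 0.1802 = 3.0082 m²·K/W
Q = A·ΔT/R = 113.3 × (19.99 − 0.3671) / 3.0082 = 739.07 W

739.1 W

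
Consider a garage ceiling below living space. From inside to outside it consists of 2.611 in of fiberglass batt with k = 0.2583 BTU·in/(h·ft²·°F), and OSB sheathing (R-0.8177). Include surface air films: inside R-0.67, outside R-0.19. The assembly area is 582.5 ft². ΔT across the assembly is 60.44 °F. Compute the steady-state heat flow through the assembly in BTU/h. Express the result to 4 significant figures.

2987 BTU/h

2.611/0.2583 = 10.108
R_total = 0.67 + 10.108 + 0.8177 + 0.19 = 11.786 ft²·°F·h/BTU
Q = A·ΔT/R = 582.5 × 60.44 / 11.786 = 2987.1 BTU/h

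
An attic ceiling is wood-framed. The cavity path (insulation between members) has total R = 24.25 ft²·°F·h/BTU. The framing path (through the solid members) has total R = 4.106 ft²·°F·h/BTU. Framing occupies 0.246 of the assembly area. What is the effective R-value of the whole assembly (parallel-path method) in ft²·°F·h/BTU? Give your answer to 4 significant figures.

10.99 ft²·°F·h/BTU

U_eff = 0.754/24.25 + 0.246/4.106 = 0.031093 + 0.059912 = 0.091005
R_eff = 1/U_eff = 10.988 ft²·°F·h/BTU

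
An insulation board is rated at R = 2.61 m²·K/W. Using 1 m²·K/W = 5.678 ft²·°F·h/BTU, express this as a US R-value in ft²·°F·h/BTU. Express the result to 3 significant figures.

14.8 ft²·°F·h/BTU

R_US = 2.61 × 5.678 = 14.82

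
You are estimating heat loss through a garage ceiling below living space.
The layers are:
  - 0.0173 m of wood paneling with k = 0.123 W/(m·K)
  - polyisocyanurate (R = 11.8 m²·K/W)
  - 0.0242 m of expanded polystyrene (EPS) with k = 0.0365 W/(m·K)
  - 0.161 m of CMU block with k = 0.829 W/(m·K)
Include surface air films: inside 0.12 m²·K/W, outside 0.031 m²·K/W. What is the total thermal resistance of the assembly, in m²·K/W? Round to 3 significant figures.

0.0173/0.123 = 0.1407
0.0242/0.0365 = 0.663
0.161/0.829 = 0.1942
R_total = 0.12 + 0.1407 + 11.8 + 0.663 + 0.1942 + 0.031 = 12.95 m²·K/W

12.9 m²·K/W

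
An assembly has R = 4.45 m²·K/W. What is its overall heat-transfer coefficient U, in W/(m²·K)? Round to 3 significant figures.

U = 1/R = 1/4.45 = 0.2247

0.225 W/(m²·K)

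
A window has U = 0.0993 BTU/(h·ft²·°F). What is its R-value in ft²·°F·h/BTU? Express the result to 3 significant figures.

R = 1/U = 1/0.0993 = 10.07

10.1 ft²·°F·h/BTU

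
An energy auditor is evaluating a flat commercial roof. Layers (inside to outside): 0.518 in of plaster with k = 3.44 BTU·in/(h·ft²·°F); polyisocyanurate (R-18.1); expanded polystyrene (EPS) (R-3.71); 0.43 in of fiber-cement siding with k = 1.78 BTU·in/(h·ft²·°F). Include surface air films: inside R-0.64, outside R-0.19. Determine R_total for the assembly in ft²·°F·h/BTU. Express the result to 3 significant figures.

23.0 ft²·°F·h/BTU

0.518/3.44 = 0.1506
0.43/1.78 = 0.2416
R_total = 0.64 + 0.1506 + 18.1 + 3.71 + 0.2416 + 0.19 = 23.03 ft²·°F·h/BTU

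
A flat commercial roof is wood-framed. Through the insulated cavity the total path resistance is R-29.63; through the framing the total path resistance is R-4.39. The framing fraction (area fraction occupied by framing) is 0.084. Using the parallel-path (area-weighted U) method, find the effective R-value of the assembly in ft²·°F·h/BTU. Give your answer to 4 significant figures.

19.98 ft²·°F·h/BTU

U_eff = 0.916/29.63 + 0.084/4.39 = 0.030915 + 0.019134 = 0.050049
R_eff = 1/U_eff = 19.98 ft²·°F·h/BTU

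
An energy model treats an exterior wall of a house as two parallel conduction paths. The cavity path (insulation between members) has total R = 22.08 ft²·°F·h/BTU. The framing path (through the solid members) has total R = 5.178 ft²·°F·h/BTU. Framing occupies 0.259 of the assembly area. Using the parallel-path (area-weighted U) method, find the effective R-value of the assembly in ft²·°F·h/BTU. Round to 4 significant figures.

U_eff = 0.741/22.08 + 0.259/5.178 = 0.03356 + 0.050019 = 0.083579
R_eff = 1/U_eff = 11.965 ft²·°F·h/BTU

11.96 ft²·°F·h/BTU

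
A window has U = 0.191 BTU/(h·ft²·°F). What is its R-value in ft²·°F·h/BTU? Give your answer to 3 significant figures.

5.24 ft²·°F·h/BTU

R = 1/U = 1/0.191 = 5.236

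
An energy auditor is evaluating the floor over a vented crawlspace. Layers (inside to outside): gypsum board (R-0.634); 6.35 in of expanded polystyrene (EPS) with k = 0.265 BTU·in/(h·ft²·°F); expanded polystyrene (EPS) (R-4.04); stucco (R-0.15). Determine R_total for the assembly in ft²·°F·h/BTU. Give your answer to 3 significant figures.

28.8 ft²·°F·h/BTU

6.35/0.265 = 23.96
R_total = 0.634 + 23.96 + 4.04 + 0.15 = 28.79 ft²·°F·h/BTU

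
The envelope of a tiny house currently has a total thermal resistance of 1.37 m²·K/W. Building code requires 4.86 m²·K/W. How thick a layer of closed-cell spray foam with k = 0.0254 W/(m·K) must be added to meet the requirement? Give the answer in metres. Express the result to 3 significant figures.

0.0886 m

ΔR = 4.86 − 1.37 = 3.49 m²·K/W
L = ΔR × k = 3.49 × 0.0254 = 0.08865 m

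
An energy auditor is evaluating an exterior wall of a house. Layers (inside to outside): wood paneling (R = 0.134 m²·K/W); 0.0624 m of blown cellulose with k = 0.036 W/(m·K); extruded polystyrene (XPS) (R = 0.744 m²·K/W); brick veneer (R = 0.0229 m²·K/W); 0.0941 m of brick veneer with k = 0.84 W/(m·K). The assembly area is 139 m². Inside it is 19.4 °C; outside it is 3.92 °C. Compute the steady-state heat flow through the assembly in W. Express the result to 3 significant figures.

0.0624/0.036 = 1.733
0.0941/0.84 = 0.112
R_total = 0.134 + 1.733 + 0.744 + 0.0229 + 0.112 = 2.746 m²·K/W
Q = A·ΔT/R = 139 × (19.4 − 3.92) / 2.746 = 783.5 W

784 W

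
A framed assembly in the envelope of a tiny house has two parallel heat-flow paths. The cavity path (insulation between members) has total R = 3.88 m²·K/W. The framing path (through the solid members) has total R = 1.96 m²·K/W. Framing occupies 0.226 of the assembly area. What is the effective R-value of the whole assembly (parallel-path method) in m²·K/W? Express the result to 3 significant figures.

3.18 m²·K/W

U_eff = 0.774/3.88 + 0.226/1.96 = 0.1995 + 0.1153 = 0.3148
R_eff = 1/U_eff = 3.177 m²·K/W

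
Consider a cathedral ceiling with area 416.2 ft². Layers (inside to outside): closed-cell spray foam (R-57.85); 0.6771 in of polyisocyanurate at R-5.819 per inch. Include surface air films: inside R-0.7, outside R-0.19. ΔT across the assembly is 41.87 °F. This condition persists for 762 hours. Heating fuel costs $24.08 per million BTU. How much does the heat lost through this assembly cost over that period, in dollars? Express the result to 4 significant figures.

0.6771 × 5.819 = 3.94
R_total = 0.7 + 57.85 + 3.94 + 0.19 = 62.68 ft²·°F·h/BTU
Q = 416.2 × 41.87 / 62.68 = 278.02 BTU/h
E = 278.02 × 762 = 211850 BTU
Cost = 211850/10⁶ × 24.08 = $5.1014

5.101 dollars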